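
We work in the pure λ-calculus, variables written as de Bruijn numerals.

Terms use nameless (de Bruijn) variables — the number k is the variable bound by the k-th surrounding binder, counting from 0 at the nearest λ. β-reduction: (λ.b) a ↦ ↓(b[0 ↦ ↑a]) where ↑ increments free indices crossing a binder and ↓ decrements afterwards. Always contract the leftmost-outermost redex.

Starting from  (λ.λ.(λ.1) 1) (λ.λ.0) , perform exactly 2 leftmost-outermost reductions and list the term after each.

  start: (λ.λ.(λ.1) 1) (λ.λ.0)
  [1] λ.(λ.1) (λ.λ.0)
  [2] λ.0

Answer: after 2 steps: λ.0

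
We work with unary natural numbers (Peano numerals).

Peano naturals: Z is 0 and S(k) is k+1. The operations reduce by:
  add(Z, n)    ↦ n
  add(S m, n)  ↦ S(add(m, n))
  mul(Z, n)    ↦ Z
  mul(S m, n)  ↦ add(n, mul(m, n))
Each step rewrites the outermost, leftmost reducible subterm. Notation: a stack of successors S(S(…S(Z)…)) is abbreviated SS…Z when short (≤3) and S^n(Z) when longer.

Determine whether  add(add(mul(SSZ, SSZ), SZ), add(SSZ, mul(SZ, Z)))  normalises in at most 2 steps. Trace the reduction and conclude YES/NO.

  start: add(add(mul(SSZ, SSZ), SZ), add(SSZ, mul(SZ, Z)))
  [1] add(add(add(SSZ, mul(SZ, SSZ)), SZ), add(SSZ, mul(SZ, Z)))
  [2] add(add(S(add(SZ, mul(SZ, SSZ))), SZ), add(SSZ, mul(SZ, Z)))

Answer: NO — after 2 steps the term is add(add(S(add(SZ, mul(SZ, SSZ))), SZ), add(SSZ, mul(SZ, Z))), not yet normal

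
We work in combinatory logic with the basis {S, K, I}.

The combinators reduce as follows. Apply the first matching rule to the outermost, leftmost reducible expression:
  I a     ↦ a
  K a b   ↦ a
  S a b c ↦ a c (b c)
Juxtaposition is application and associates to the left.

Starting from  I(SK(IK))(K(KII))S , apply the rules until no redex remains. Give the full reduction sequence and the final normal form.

Answer: normal form = I  (in 5 steps)

Reduction:
  start: I(SK(IK))(K(KII))S
  step 1: SK(IK)(K(KII))S
  step 2: K(K(KII))(IK(K(KII)))S
  step 3: K(KII)S
  step 4: KII
  step 5: I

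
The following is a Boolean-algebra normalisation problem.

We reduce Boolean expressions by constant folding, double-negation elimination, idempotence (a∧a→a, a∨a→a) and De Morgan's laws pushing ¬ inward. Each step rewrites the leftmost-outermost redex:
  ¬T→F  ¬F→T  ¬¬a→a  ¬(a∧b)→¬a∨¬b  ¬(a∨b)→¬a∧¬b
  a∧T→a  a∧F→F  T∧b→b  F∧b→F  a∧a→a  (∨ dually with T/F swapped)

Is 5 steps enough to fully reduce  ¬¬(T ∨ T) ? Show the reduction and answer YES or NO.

  start: ¬¬(T ∨ T)
  [1] T ∨ T
  [2] T

Answer: YES — reaches normal form T in 2 ≤ 5 steps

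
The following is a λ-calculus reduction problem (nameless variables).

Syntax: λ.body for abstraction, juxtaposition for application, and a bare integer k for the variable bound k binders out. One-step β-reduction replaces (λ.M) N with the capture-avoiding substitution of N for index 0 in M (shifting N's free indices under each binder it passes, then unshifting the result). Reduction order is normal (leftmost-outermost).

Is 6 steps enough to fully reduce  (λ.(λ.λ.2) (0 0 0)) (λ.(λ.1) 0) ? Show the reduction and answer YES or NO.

Answer: YES — reaches normal form λ.λ.0 in 3 ≤ 6 steps

Derivation:
  start: (λ.(λ.λ.2) (0 0 0)) (λ.(λ.1) 0)
  step 1: (λ.λ.λ.(λ.1) 0) ((λ.(λ.1) 0) (λ.(λ.1) 0) (λ.(λ.1) 0))
  step 2: λ.λ.(λ.1) 0
  step 3: λ.λ.0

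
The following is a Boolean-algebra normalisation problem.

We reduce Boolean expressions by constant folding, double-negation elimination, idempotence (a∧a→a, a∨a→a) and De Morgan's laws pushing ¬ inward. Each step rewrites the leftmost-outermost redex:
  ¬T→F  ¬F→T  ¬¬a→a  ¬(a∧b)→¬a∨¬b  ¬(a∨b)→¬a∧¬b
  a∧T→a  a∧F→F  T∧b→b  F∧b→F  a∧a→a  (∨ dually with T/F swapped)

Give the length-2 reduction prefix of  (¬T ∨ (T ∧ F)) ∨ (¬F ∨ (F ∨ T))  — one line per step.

Answer: after 2 steps: (T ∧ F) ∨ (¬F ∨ (F ∨ T))

Derivation:
  start: (¬T ∨ (T ∧ F)) ∨ (¬F ∨ (F ∨ T))
  step 1: (F ∨ (T ∧ F)) ∨ (¬F ∨ (F ∨ T))
  step 2: (T ∧ F) ∨ (¬F ∨ (F ∨ T))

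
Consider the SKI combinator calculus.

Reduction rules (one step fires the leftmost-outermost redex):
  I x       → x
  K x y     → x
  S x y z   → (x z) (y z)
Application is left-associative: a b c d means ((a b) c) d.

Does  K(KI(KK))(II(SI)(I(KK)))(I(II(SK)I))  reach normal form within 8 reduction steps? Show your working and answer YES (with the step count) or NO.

Answer: YES — reaches normal form SKI in 6 ≤ 8 steps

Reduction:
  start: K(KI(KK))(II(SI)(I(KK)))(I(II(SK)I))
  →1  KI(KK)(I(II(SK)I))
  →2  I(I(II(SK)I))
  →3  I(II(SK)I)
  →4  II(SK)I
  →5  I(SK)I
  →6  SKI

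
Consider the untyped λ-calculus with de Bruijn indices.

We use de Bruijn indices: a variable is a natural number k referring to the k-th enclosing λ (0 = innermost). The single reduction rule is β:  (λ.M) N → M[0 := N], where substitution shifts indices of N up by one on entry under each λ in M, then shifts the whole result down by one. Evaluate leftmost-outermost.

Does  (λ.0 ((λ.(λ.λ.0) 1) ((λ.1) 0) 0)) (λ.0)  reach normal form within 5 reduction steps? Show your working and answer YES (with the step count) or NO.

  start: (λ.0 ((λ.(λ.λ.0) 1) ((λ.1) 0) 0)) (λ.0)
  →1  (λ.0) ((λ.(λ.λ.0) (λ.0)) ((λ.λ.0) (λ.0)) (λ.0))
  →2  (λ.(λ.λ.0) (λ.0)) ((λ.λ.0) (λ.0)) (λ.0)
  →3  (λ.λ.0) (λ.0) (λ.0)
  →4  (λ.0) (λ.0)
  →5  λ.0

Answer: YES — reaches normal form λ.0 in 5 ≤ 5 steps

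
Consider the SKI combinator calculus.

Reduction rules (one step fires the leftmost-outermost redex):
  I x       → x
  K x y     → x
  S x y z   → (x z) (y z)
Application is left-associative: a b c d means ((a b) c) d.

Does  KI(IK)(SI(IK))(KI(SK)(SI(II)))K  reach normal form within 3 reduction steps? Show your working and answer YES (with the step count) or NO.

Answer: NO — after 3 steps the term is I(KI(SK)(SI(II)))(IK(KI(SK)(SI(II))))K, not yet normal

Working:
  start: KI(IK)(SI(IK))(KI(SK)(SI(II)))K
  step 1: I(SI(IK))(KI(SK)(SI(II)))K
  step 2: SI(IK)(KI(SK)(SI(II)))K
  step 3: I(KI(SK)(SI(II)))(IK(KI(SK)(SI(II))))K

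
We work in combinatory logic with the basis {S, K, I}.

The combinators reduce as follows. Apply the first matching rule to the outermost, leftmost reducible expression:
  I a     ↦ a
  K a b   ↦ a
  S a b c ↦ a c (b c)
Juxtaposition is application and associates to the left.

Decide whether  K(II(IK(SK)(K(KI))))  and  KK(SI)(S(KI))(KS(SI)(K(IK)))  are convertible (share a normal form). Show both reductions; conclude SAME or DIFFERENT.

Answer: DIFFERENT — A ⇓ K(SK), B ⇓ S(KI)

Derivation:
Term A:
  start: K(II(IK(SK)(K(KI))))
  →1  K(I(IK(SK)(K(KI))))
  →2  K(IK(SK)(K(KI)))
  →3  K(K(SK)(K(KI)))
  →4  K(SK)

Term B:
  start: KK(SI)(S(KI))(KS(SI)(K(IK)))
  →1  K(S(KI))(KS(SI)(K(IK)))
  →2  S(KI)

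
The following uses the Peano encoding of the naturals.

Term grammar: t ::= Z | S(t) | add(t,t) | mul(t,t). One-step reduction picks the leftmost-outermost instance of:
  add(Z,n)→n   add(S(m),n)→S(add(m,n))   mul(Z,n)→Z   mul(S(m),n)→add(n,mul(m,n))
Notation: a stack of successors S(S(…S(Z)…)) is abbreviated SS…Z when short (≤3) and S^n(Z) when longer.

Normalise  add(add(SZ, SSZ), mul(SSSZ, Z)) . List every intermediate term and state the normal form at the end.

  start: add(add(SZ, SSZ), mul(SSSZ, Z))
  [1] add(S(add(Z, SSZ)), mul(SSSZ, Z))
  [2] S(add(add(Z, SSZ), mul(SSSZ, Z)))
  [3] S(add(SSZ, mul(SSSZ, Z)))
  [4] S(S(add(SZ, mul(SSSZ, Z))))
  [5] S(S(S(add(Z, mul(SSSZ, Z)))))
  [6] S(S(S(mul(SSSZ, Z))))
  [7] S(S(S(add(Z, mul(SSZ, Z)))))
  [8] S(S(S(mul(SSZ, Z))))
  [9] S(S(S(add(Z, mul(SZ, Z)))))
  [10] S(S(S(mul(SZ, Z))))
  [11] S(S(S(add(Z, mul(Z, Z)))))
  [12] S(S(S(mul(Z, Z))))
  [13] SSSZ

Answer: normal form = SSSZ  (in 13 steps)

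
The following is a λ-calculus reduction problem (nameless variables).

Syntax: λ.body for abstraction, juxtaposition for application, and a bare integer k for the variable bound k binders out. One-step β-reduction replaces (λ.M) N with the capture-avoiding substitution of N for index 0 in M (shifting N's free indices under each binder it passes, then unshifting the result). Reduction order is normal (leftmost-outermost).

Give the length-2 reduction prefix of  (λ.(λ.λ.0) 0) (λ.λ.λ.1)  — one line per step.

Answer: after 2 steps: λ.0

Working:
  start: (λ.(λ.λ.0) 0) (λ.λ.λ.1)
  [1] (λ.λ.0) (λ.λ.λ.1)
  [2] λ.0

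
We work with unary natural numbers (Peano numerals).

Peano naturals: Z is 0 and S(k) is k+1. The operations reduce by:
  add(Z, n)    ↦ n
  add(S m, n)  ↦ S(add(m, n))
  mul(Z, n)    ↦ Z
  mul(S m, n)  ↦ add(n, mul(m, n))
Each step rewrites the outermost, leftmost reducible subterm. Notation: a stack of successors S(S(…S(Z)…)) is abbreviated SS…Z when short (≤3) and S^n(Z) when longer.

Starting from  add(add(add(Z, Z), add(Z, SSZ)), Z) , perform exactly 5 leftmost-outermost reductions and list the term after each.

Answer: after 5 steps: S(S(add(Z, Z)))

Working:
  start: add(add(add(Z, Z), add(Z, SSZ)), Z)
  [1] add(add(Z, add(Z, SSZ)), Z)
  [2] add(add(Z, SSZ), Z)
  [3] add(SSZ, Z)
  [4] S(add(SZ, Z))
  [5] S(S(add(Z, Z)))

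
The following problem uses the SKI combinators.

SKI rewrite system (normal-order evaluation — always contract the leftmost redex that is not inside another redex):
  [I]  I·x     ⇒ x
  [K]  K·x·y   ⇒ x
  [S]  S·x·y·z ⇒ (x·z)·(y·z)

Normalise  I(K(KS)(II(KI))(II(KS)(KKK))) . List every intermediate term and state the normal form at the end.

  start: I(K(KS)(II(KI))(II(KS)(KKK)))
  step 1: K(KS)(II(KI))(II(KS)(KKK))
  step 2: KS(II(KS)(KKK))
  step 3: S

Answer: normal form = S  (in 3 steps)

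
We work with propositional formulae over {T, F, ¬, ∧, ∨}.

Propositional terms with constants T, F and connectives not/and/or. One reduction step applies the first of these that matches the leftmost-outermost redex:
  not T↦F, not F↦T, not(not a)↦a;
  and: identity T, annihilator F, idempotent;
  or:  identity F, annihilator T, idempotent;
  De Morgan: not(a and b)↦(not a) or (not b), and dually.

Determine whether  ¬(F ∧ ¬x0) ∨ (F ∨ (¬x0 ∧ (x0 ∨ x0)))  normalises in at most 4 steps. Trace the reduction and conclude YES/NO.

Answer: YES — reaches normal form T in 4 ≤ 4 steps

Working:
  start: ¬(F ∧ ¬x0) ∨ (F ∨ (¬x0 ∧ (x0 ∨ x0)))
  step 1: (¬F ∨ ¬¬x0) ∨ (F ∨ (¬x0 ∧ (x0 ∨ x0)))
  step 2: (T ∨ ¬¬x0) ∨ (F ∨ (¬x0 ∧ (x0 ∨ x0)))
  step 3: T ∨ (F ∨ (¬x0 ∧ (x0 ∨ x0)))
  step 4: T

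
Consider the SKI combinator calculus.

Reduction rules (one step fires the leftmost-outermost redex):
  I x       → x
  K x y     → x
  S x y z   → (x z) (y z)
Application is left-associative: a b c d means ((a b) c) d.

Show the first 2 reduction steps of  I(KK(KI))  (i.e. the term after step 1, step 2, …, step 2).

  start: I(KK(KI))
  →1  KK(KI)
  →2  K

Answer: after 2 steps: K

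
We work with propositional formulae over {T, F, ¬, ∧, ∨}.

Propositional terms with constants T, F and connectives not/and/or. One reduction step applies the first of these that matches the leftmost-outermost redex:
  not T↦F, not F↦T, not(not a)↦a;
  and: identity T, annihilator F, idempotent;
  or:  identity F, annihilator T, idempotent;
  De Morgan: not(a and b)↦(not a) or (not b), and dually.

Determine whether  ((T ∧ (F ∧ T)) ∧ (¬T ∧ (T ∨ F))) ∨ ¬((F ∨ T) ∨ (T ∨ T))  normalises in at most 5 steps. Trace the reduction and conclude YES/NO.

Answer: NO — after 5 steps the term is ¬(F ∨ T) ∧ ¬(T ∨ T), not yet normal

Reduction:
  start: ((T ∧ (F ∧ T)) ∧ (¬T ∧ (T ∨ F))) ∨ ¬((F ∨ T) ∨ (T ∨ T))
  →1  ((F ∧ T) ∧ (¬T ∧ (T ∨ F))) ∨ ¬((F ∨ T) ∨ (T ∨ T))
  →2  (F ∧ (¬T ∧ (T ∨ F))) ∨ ¬((F ∨ T) ∨ (T ∨ T))
  →3  F ∨ ¬((F ∨ T) ∨ (T ∨ T))
  →4  ¬((F ∨ T) ∨ (T ∨ T))
  →5  ¬(F ∨ T) ∧ ¬(T ∨ T)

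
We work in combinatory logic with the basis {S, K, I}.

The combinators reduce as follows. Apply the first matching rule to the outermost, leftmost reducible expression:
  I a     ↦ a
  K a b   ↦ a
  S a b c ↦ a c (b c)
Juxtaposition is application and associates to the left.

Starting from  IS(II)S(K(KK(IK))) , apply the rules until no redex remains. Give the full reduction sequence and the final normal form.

  start: IS(II)S(K(KK(IK)))
  [1] S(II)S(K(KK(IK)))
  [2] II(K(KK(IK)))(S(K(KK(IK))))
  [3] I(K(KK(IK)))(S(K(KK(IK))))
  [4] K(KK(IK))(S(K(KK(IK))))
  [5] KK(IK)
  [6] K

Answer: normal form = K  (in 6 steps)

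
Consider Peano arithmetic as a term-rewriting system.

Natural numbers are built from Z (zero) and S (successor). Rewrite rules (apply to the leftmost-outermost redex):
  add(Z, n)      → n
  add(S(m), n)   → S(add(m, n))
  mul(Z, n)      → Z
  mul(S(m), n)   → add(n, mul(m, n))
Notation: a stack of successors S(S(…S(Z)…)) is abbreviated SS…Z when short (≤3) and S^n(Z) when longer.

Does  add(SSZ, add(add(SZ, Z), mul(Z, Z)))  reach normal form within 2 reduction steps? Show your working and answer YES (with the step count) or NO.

  start: add(SSZ, add(add(SZ, Z), mul(Z, Z)))
  step 1: S(add(SZ, add(add(SZ, Z), mul(Z, Z))))
  step 2: S(S(add(Z, add(add(SZ, Z), mul(Z, Z)))))

Answer: NO — after 2 steps the term is S(S(add(Z, add(add(SZ, Z), mul(Z, Z))))), not yet normal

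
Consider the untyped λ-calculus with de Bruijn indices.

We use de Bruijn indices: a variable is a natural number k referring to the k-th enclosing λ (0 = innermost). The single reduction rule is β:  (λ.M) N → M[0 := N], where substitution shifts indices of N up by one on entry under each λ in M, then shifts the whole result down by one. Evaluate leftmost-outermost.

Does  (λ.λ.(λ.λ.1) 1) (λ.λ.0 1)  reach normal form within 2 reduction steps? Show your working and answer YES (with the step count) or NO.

  start: (λ.λ.(λ.λ.1) 1) (λ.λ.0 1)
  →1  λ.(λ.λ.1) (λ.λ.0 1)
  →2  λ.λ.λ.λ.0 1

Answer: YES — reaches normal form λ.λ.λ.λ.0 1 in 2 ≤ 2 steps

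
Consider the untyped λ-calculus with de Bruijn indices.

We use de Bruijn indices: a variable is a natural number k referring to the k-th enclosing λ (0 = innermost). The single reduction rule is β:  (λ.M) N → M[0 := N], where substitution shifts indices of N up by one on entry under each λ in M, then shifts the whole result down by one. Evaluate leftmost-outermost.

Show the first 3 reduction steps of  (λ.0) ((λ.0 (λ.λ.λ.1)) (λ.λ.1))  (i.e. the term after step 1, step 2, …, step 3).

  start: (λ.0) ((λ.0 (λ.λ.λ.1)) (λ.λ.1))
  →1  (λ.0 (λ.λ.λ.1)) (λ.λ.1)
  →2  (λ.λ.1) (λ.λ.λ.1)
  →3  λ.λ.λ.λ.1

Answer: after 3 steps: λ.λ.λ.λ.1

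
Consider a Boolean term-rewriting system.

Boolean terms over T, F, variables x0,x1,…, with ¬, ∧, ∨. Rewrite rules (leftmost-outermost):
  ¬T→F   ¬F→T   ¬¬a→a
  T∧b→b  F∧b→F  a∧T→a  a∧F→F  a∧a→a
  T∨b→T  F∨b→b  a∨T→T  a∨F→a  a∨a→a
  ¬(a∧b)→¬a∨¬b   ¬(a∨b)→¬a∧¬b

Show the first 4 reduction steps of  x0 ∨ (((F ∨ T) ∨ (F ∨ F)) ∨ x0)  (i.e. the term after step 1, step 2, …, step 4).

  start: x0 ∨ (((F ∨ T) ∨ (F ∨ F)) ∨ x0)
  step 1: x0 ∨ ((T ∨ (F ∨ F)) ∨ x0)
  step 2: x0 ∨ (T ∨ x0)
  step 3: x0 ∨ T
  step 4: T

Answer: after 4 steps: T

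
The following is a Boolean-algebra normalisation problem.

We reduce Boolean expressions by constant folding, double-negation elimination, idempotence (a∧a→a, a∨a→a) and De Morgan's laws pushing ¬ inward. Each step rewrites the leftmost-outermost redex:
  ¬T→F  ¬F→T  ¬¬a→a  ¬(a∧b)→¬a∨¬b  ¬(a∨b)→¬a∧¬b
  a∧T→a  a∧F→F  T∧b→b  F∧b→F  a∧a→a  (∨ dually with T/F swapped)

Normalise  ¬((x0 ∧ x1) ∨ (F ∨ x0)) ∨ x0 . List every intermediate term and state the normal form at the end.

Answer: normal form = ((¬x0 ∨ ¬x1) ∧ ¬x0) ∨ x0  (in 5 steps)

Working:
  start: ¬((x0 ∧ x1) ∨ (F ∨ x0)) ∨ x0
  step 1: (¬(x0 ∧ x1) ∧ ¬(F ∨ x0)) ∨ x0
  step 2: ((¬x0 ∨ ¬x1) ∧ ¬(F ∨ x0)) ∨ x0
  step 3: ((¬x0 ∨ ¬x1) ∧ (¬F ∧ ¬x0)) ∨ x0
  step 4: ((¬x0 ∨ ¬x1) ∧ (T ∧ ¬x0)) ∨ x0
  step 5: ((¬x0 ∨ ¬x1) ∧ ¬x0) ∨ x0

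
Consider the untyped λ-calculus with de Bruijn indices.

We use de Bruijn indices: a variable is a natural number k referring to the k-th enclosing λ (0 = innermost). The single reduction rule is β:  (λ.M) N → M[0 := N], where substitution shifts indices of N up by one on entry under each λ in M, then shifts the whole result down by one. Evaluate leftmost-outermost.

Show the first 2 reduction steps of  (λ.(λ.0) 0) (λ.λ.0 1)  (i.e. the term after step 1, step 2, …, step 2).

  start: (λ.(λ.0) 0) (λ.λ.0 1)
  →1  (λ.0) (λ.λ.0 1)
  →2  λ.λ.0 1

Answer: after 2 steps: λ.λ.0 1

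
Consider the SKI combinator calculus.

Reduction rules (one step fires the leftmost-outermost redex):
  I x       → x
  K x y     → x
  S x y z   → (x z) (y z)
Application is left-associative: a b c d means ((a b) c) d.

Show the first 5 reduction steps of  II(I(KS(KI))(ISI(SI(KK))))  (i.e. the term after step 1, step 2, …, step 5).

  start: II(I(KS(KI))(ISI(SI(KK))))
  step 1: I(I(KS(KI))(ISI(SI(KK))))
  step 2: I(KS(KI))(ISI(SI(KK)))
  step 3: KS(KI)(ISI(SI(KK)))
  step 4: S(ISI(SI(KK)))
  step 5: S(SI(SI(KK)))

Answer: after 5 steps: S(SI(SI(KK)))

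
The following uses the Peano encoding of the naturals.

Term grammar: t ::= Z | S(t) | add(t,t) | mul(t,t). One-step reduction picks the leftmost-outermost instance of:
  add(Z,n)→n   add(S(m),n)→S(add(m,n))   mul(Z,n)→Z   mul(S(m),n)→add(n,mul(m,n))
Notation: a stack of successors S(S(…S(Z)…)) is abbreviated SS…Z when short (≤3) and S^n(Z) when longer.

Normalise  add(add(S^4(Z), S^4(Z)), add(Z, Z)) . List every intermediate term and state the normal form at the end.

  start: add(add(S^4(Z), S^4(Z)), add(Z, Z))
  →1  add(S(add(SSSZ, S^4(Z))), add(Z, Z))
  →2  S(add(add(SSSZ, S^4(Z)), add(Z, Z)))
  →3  S(add(S(add(SSZ, S^4(Z))), add(Z, Z)))
  →4  S(S(add(add(SSZ, S^4(Z)), add(Z, Z))))
  →5  S(S(add(S(add(SZ, S^4(Z))), add(Z, Z))))
  →6  S(S(S(add(add(SZ, S^4(Z)), add(Z, Z)))))
  →7  S(S(S(add(S(add(Z, S^4(Z))), add(Z, Z)))))
  →8  S(S(S(S(add(add(Z, S^4(Z)), add(Z, Z))))))
  →9  S(S(S(S(add(S^4(Z), add(Z, Z))))))
  →10  S(S(S(S(S(add(SSSZ, add(Z, Z)))))))
  →11  S(S(S(S(S(S(add(SSZ, add(Z, Z))))))))
  →12  S(S(S(S(S(S(S(add(SZ, add(Z, Z)))))))))
  →13  S(S(S(S(S(S(S(S(add(Z, add(Z, Z))))))))))
  →14  S(S(S(S(S(S(S(S(add(Z, Z)))))))))
  →15  S^8(Z)

Answer: normal form = S^8(Z)  (in 15 steps)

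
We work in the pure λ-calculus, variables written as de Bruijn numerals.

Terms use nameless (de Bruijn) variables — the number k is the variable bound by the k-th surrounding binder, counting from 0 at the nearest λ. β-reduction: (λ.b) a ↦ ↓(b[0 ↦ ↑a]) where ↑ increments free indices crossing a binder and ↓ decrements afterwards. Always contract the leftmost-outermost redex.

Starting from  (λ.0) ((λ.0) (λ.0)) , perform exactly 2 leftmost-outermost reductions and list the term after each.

  start: (λ.0) ((λ.0) (λ.0))
  step 1: (λ.0) (λ.0)
  step 2: λ.0

Answer: after 2 steps: λ.0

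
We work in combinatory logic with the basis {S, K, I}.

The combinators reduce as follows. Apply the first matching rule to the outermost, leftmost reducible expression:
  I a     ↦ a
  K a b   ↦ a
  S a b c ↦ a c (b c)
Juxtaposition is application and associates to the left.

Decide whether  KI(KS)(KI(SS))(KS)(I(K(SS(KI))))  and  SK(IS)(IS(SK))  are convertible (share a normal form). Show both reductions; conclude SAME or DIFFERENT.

Answer: DIFFERENT — A ⇓ S, B ⇓ S(SK)

Working:
Term A:
  start: KI(KS)(KI(SS))(KS)(I(K(SS(KI))))
  [1] I(KI(SS))(KS)(I(K(SS(KI))))
  [2] KI(SS)(KS)(I(K(SS(KI))))
  [3] I(KS)(I(K(SS(KI))))
  [4] KS(I(K(SS(KI))))
  [5] S

Term B:
  start: SK(IS)(IS(SK))
  [1] K(IS(SK))(IS(IS(SK)))
  [2] IS(SK)
  [3] S(SK)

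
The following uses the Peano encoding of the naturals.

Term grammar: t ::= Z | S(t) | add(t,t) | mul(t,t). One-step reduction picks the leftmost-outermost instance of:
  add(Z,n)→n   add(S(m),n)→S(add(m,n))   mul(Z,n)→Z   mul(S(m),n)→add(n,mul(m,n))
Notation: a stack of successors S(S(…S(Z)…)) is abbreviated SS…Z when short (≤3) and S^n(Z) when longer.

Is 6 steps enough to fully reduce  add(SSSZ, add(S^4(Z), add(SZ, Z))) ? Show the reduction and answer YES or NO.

  start: add(SSSZ, add(S^4(Z), add(SZ, Z)))
  step 1: S(add(SSZ, add(S^4(Z), add(SZ, Z))))
  step 2: S(S(add(SZ, add(S^4(Z), add(SZ, Z)))))
  step 3: S(S(S(add(Z, add(S^4(Z), add(SZ, Z))))))
  step 4: S(S(S(add(S^4(Z), add(SZ, Z)))))
  step 5: S(S(S(S(add(SSSZ, add(SZ, Z))))))
  step 6: S(S(S(S(S(add(SSZ, add(SZ, Z)))))))

Answer: NO — after 6 steps the term is S(S(S(S(S(add(SSZ, add(SZ, Z))))))), not yet normal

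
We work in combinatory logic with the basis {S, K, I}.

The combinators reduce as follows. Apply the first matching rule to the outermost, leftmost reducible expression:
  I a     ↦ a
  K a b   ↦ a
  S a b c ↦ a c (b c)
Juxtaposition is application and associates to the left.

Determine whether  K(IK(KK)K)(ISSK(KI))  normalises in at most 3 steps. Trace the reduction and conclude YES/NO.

Answer: YES — reaches normal form KK in 3 ≤ 3 steps

Derivation:
  start: K(IK(KK)K)(ISSK(KI))
  step 1: IK(KK)K
  step 2: K(KK)K
  step 3: KK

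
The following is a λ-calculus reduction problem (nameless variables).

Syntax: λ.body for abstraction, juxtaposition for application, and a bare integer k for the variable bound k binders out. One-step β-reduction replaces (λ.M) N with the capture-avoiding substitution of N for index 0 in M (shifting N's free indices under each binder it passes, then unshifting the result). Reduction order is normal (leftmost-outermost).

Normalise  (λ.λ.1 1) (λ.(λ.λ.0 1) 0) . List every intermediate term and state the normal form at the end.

Answer: normal form = λ.λ.0 (λ.λ.0 1)  (in 4 steps)

Derivation:
  start: (λ.λ.1 1) (λ.(λ.λ.0 1) 0)
  →1  λ.(λ.(λ.λ.0 1) 0) (λ.(λ.λ.0 1) 0)
  →2  λ.(λ.λ.0 1) (λ.(λ.λ.0 1) 0)
  →3  λ.λ.0 (λ.(λ.λ.0 1) 0)
  →4  λ.λ.0 (λ.λ.0 1)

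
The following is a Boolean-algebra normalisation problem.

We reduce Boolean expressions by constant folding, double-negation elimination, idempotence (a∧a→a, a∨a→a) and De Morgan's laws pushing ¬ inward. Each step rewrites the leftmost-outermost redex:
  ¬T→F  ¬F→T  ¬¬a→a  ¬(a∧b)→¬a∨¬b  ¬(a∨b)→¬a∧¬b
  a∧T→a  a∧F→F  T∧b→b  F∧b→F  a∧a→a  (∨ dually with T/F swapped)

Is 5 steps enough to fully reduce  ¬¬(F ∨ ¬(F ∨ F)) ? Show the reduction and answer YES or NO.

Answer: YES — reaches normal form T in 5 ≤ 5 steps

Reduction:
  start: ¬¬(F ∨ ¬(F ∨ F))
  →1  F ∨ ¬(F ∨ F)
  →2  ¬(F ∨ F)
  →3  ¬F ∧ ¬F
  →4  ¬F
  →5  T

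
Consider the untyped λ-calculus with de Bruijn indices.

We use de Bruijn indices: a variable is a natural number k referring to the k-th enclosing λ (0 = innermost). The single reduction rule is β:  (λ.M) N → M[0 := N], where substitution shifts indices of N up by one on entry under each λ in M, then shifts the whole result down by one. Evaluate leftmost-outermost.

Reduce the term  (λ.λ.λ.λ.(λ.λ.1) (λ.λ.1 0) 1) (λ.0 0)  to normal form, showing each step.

Answer: normal form = λ.λ.λ.λ.λ.1 0  (in 3 steps)

Working:
  start: (λ.λ.λ.λ.(λ.λ.1) (λ.λ.1 0) 1) (λ.0 0)
  [1] λ.λ.λ.(λ.λ.1) (λ.λ.1 0) 1
  [2] λ.λ.λ.(λ.λ.λ.1 0) 1
  [3] λ.λ.λ.λ.λ.1 0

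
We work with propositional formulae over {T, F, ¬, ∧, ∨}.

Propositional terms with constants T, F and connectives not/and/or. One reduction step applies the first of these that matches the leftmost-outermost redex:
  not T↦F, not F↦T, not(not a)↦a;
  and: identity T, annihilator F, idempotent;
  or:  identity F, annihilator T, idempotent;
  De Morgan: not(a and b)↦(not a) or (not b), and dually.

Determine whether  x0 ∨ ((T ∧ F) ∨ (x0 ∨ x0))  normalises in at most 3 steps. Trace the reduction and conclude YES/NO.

  start: x0 ∨ ((T ∧ F) ∨ (x0 ∨ x0))
  [1] x0 ∨ (F ∨ (x0 ∨ x0))
  [2] x0 ∨ (x0 ∨ x0)
  [3] x0 ∨ x0

Answer: NO — after 3 steps the term is x0 ∨ x0, not yet normal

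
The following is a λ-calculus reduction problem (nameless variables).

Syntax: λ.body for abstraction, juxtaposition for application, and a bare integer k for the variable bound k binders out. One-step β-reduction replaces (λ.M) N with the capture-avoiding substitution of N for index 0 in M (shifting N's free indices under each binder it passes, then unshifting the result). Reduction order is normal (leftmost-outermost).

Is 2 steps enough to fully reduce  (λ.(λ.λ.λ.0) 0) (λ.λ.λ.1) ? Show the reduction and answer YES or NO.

Answer: YES — reaches normal form λ.λ.0 in 2 ≤ 2 steps

Working:
  start: (λ.(λ.λ.λ.0) 0) (λ.λ.λ.1)
  step 1: (λ.λ.λ.0) (λ.λ.λ.1)
  step 2: λ.λ.0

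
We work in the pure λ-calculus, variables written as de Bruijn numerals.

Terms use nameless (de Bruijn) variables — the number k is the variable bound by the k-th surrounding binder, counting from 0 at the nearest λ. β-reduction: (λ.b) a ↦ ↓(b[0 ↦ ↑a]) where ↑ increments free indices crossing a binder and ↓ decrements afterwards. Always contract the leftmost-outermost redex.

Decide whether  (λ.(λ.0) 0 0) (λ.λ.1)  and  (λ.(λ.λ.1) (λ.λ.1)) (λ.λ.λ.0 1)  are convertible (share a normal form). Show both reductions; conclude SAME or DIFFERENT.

Answer: SAME — A ⇓ λ.λ.λ.1, B ⇓ λ.λ.λ.1

Derivation:
Term A:
  start: (λ.(λ.0) 0 0) (λ.λ.1)
  [1] (λ.0) (λ.λ.1) (λ.λ.1)
  [2] (λ.λ.1) (λ.λ.1)
  [3] λ.λ.λ.1

Term B:
  start: (λ.(λ.λ.1) (λ.λ.1)) (λ.λ.λ.0 1)
  [1] (λ.λ.1) (λ.λ.1)
  [2] λ.λ.λ.1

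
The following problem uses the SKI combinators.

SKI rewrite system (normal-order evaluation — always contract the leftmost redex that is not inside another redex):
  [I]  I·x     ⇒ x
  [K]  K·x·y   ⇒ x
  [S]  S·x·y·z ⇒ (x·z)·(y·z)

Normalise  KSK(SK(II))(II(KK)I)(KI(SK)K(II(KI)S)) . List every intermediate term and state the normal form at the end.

Answer: normal form = I  (in 10 steps)

Working:
  start: KSK(SK(II))(II(KK)I)(KI(SK)K(II(KI)S))
  step 1: S(SK(II))(II(KK)I)(KI(SK)K(II(KI)S))
  step 2: SK(II)(KI(SK)K(II(KI)S))(II(KK)I(KI(SK)K(II(KI)S)))
  step 3: K(KI(SK)K(II(KI)S))(II(KI(SK)K(II(KI)S)))(II(KK)I(KI(SK)K(II(KI)S)))
  step 4: KI(SK)K(II(KI)S)(II(KK)I(KI(SK)K(II(KI)S)))
  step 5: IK(II(KI)S)(II(KK)I(KI(SK)K(II(KI)S)))
  step 6: K(II(KI)S)(II(KK)I(KI(SK)K(II(KI)S)))
  step 7: II(KI)S
  step 8: I(KI)S
  step 9: KIS
  step 10: I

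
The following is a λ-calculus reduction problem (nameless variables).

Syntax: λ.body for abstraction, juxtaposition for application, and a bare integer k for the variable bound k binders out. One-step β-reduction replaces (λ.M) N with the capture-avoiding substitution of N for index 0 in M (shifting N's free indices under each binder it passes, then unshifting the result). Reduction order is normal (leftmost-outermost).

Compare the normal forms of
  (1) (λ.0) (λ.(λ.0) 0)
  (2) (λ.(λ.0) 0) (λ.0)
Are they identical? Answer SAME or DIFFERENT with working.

Answer: SAME — A ⇓ λ.0, B ⇓ λ.0

Derivation:
Term A:
  start: (λ.0) (λ.(λ.0) 0)
  [1] λ.(λ.0) 0
  [2] λ.0

Term B:
  start: (λ.(λ.0) 0) (λ.0)
  [1] (λ.0) (λ.0)
  [2] λ.0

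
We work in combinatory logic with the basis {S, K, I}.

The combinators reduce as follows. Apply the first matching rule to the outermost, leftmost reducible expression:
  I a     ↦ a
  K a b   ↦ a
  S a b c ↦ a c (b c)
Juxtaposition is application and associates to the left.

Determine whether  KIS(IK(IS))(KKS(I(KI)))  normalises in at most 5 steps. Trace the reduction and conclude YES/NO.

Answer: YES — reaches normal form S in 5 ≤ 5 steps

Derivation:
  start: KIS(IK(IS))(KKS(I(KI)))
  step 1: I(IK(IS))(KKS(I(KI)))
  step 2: IK(IS)(KKS(I(KI)))
  step 3: K(IS)(KKS(I(KI)))
  step 4: IS
  step 5: S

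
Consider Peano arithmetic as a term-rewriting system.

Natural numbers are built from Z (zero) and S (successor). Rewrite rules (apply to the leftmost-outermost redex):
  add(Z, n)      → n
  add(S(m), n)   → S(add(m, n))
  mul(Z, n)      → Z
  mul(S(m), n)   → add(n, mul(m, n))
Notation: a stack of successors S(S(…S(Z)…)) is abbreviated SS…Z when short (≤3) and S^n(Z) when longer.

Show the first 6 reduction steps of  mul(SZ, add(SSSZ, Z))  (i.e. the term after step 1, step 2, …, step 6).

Answer: after 6 steps: S(S(add(S(add(Z, Z)), mul(Z, add(SSSZ, Z)))))

Derivation:
  start: mul(SZ, add(SSSZ, Z))
  →1  add(add(SSSZ, Z), mul(Z, add(SSSZ, Z)))
  →2  add(S(add(SSZ, Z)), mul(Z, add(SSSZ, Z)))
  →3  S(add(add(SSZ, Z), mul(Z, add(SSSZ, Z))))
  →4  S(add(S(add(SZ, Z)), mul(Z, add(SSSZ, Z))))
  →5  S(S(add(add(SZ, Z), mul(Z, add(SSSZ, Z)))))
  →6  S(S(add(S(add(Z, Z)), mul(Z, add(SSSZ, Z)))))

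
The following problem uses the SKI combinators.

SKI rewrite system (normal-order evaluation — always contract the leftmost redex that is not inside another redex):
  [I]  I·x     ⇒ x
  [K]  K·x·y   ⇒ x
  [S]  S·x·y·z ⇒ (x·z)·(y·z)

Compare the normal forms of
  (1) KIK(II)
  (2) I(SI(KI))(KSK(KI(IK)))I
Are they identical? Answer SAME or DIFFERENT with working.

Answer: SAME — A ⇓ I, B ⇓ I

Derivation:
Term A:
  start: KIK(II)
  step 1: I(II)
  step 2: II
  step 3: I

Term B:
  start: I(SI(KI))(KSK(KI(IK)))I
  step 1: SI(KI)(KSK(KI(IK)))I
  step 2: I(KSK(KI(IK)))(KI(KSK(KI(IK))))I
  step 3: KSK(KI(IK))(KI(KSK(KI(IK))))I
  step 4: S(KI(IK))(KI(KSK(KI(IK))))I
  step 5: KI(IK)I(KI(KSK(KI(IK)))I)
  step 6: II(KI(KSK(KI(IK)))I)
  step 7: I(KI(KSK(KI(IK)))I)
  step 8: KI(KSK(KI(IK)))I
  step 9: II
  step 10: I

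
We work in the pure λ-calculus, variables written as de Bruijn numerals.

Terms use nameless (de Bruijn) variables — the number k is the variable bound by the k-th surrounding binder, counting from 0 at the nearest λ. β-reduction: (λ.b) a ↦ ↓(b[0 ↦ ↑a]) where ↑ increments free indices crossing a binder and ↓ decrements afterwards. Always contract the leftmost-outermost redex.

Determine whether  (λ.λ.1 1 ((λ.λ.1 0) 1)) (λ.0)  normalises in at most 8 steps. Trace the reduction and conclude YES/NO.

  start: (λ.λ.1 1 ((λ.λ.1 0) 1)) (λ.0)
  →1  λ.(λ.0) (λ.0) ((λ.λ.1 0) (λ.0))
  →2  λ.(λ.0) ((λ.λ.1 0) (λ.0))
  →3  λ.(λ.λ.1 0) (λ.0)
  →4  λ.λ.(λ.0) 0
  →5  λ.λ.0

Answer: YES — reaches normal form λ.λ.0 in 5 ≤ 8 steps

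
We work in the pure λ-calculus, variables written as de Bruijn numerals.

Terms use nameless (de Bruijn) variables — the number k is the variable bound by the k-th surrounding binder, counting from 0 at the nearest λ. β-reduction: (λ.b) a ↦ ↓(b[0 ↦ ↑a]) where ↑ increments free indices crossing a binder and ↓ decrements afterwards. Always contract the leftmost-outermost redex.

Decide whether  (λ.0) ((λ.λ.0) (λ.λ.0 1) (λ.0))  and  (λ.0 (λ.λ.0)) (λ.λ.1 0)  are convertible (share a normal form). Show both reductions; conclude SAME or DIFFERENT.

Term A:
  start: (λ.0) ((λ.λ.0) (λ.λ.0 1) (λ.0))
  [1] (λ.λ.0) (λ.λ.0 1) (λ.0)
  [2] (λ.0) (λ.0)
  [3] λ.0

Term B:
  start: (λ.0 (λ.λ.0)) (λ.λ.1 0)
  [1] (λ.λ.1 0) (λ.λ.0)
  [2] λ.(λ.λ.0) 0
  [3] λ.λ.0

Answer: DIFFERENT — A ⇓ λ.0, B ⇓ λ.λ.0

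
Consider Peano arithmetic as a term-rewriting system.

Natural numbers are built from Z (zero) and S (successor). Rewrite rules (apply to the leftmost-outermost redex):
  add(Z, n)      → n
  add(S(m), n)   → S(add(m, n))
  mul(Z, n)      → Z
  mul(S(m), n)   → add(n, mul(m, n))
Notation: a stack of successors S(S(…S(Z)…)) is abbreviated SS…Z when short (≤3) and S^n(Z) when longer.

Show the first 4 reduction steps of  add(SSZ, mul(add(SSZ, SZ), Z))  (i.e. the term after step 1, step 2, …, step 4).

  start: add(SSZ, mul(add(SSZ, SZ), Z))
  →1  S(add(SZ, mul(add(SSZ, SZ), Z)))
  →2  S(S(add(Z, mul(add(SSZ, SZ), Z))))
  →3  S(S(mul(add(SSZ, SZ), Z)))
  →4  S(S(mul(S(add(SZ, SZ)), Z)))

Answer: after 4 steps: S(S(mul(S(add(SZ, SZ)), Z)))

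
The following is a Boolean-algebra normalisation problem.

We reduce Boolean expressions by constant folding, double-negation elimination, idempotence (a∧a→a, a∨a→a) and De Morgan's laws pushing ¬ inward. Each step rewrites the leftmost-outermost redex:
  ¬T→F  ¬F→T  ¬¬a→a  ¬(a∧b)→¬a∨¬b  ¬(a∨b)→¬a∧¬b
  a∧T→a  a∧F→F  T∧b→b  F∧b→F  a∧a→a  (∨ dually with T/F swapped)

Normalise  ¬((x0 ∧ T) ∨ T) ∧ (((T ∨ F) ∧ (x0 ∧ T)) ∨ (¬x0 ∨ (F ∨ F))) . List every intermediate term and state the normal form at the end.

  start: ¬((x0 ∧ T) ∨ T) ∧ (((T ∨ F) ∧ (x0 ∧ T)) ∨ (¬x0 ∨ (F ∨ F)))
  →1  (¬(x0 ∧ T) ∧ ¬T) ∧ (((T ∨ F) ∧ (x0 ∧ T)) ∨ (¬x0 ∨ (F ∨ F)))
  →2  ((¬x0 ∨ ¬T) ∧ ¬T) ∧ (((T ∨ F) ∧ (x0 ∧ T)) ∨ (¬x0 ∨ (F ∨ F)))
  →3  ((¬x0 ∨ F) ∧ ¬T) ∧ (((T ∨ F) ∧ (x0 ∧ T)) ∨ (¬x0 ∨ (F ∨ F)))
  →4  (¬x0 ∧ ¬T) ∧ (((T ∨ F) ∧ (x0 ∧ T)) ∨ (¬x0 ∨ (F ∨ F)))
  →5  (¬x0 ∧ F) ∧ (((T ∨ F) ∧ (x0 ∧ T)) ∨ (¬x0 ∨ (F ∨ F)))
  →6  F ∧ (((T ∨ F) ∧ (x0 ∧ T)) ∨ (¬x0 ∨ (F ∨ F)))
  →7  F

Answer: normal form = F  (in 7 steps)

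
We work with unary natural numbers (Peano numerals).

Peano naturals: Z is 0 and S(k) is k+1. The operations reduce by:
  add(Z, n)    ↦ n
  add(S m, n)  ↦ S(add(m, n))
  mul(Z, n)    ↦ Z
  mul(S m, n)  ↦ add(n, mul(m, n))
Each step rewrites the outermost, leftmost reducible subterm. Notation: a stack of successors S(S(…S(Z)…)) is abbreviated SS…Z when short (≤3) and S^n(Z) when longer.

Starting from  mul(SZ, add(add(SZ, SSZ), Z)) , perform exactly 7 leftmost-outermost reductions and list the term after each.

Answer: after 7 steps: S(S(add(add(SZ, Z), mul(Z, add(add(SZ, SSZ), Z)))))

Derivation:
  start: mul(SZ, add(add(SZ, SSZ), Z))
  step 1: add(add(add(SZ, SSZ), Z), mul(Z, add(add(SZ, SSZ), Z)))
  step 2: add(add(S(add(Z, SSZ)), Z), mul(Z, add(add(SZ, SSZ), Z)))
  step 3: add(S(add(add(Z, SSZ), Z)), mul(Z, add(add(SZ, SSZ), Z)))
  step 4: S(add(add(add(Z, SSZ), Z), mul(Z, add(add(SZ, SSZ), Z))))
  step 5: S(add(add(SSZ, Z), mul(Z, add(add(SZ, SSZ), Z))))
  step 6: S(add(S(add(SZ, Z)), mul(Z, add(add(SZ, SSZ), Z))))
  step 7: S(S(add(add(SZ, Z), mul(Z, add(add(SZ, SSZ), Z)))))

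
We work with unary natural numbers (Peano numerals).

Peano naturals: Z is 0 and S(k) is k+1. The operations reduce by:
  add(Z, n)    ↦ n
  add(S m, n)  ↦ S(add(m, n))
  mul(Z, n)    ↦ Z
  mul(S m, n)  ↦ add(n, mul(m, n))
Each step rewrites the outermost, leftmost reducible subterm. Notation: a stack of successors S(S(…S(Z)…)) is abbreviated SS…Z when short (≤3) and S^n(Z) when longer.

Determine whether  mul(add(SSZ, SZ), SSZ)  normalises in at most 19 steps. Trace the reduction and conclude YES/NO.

Answer: YES — reaches normal form S^6(Z) in 16 ≤ 19 steps

Working:
  start: mul(add(SSZ, SZ), SSZ)
  [1] mul(S(add(SZ, SZ)), SSZ)
  [2] add(SSZ, mul(add(SZ, SZ), SSZ))
  [3] S(add(SZ, mul(add(SZ, SZ), SSZ)))
  [4] S(S(add(Z, mul(add(SZ, SZ), SSZ))))
  [5] S(S(mul(add(SZ, SZ), SSZ)))
  [6] S(S(mul(S(add(Z, SZ)), SSZ)))
  [7] S(S(add(SSZ, mul(add(Z, SZ), SSZ))))
  [8] S(S(S(add(SZ, mul(add(Z, SZ), SSZ)))))
  [9] S(S(S(S(add(Z, mul(add(Z, SZ), SSZ))))))
  [10] S(S(S(S(mul(add(Z, SZ), SSZ)))))
  [11] S(S(S(S(mul(SZ, SSZ)))))
  [12] S(S(S(S(add(SSZ, mul(Z, SSZ))))))
  [13] S(S(S(S(S(add(SZ, mul(Z, SSZ)))))))
  [14] S(S(S(S(S(S(add(Z, mul(Z, SSZ))))))))
  [15] S(S(S(S(S(S(mul(Z, SSZ)))))))
  [16] S^6(Z)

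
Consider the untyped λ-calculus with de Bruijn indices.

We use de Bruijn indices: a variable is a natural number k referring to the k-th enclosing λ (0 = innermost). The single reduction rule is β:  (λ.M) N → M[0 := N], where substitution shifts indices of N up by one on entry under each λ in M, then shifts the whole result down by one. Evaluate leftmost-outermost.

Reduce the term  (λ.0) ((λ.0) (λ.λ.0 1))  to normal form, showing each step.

  start: (λ.0) ((λ.0) (λ.λ.0 1))
  →1  (λ.0) (λ.λ.0 1)
  →2  λ.λ.0 1

Answer: normal form = λ.λ.0 1  (in 2 steps)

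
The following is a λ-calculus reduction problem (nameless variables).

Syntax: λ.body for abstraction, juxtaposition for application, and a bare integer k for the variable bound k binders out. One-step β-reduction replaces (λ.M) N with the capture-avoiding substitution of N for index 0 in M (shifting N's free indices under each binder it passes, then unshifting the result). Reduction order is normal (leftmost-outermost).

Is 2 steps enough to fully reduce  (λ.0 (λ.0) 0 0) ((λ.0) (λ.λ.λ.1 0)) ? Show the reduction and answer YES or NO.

Answer: NO — after 2 steps the term is (λ.λ.λ.1 0) (λ.0) ((λ.0) (λ.λ.λ.1 0)) ((λ.0) (λ.λ.λ.1 0)), not yet normal

Derivation:
  start: (λ.0 (λ.0) 0 0) ((λ.0) (λ.λ.λ.1 0))
  step 1: (λ.0) (λ.λ.λ.1 0) (λ.0) ((λ.0) (λ.λ.λ.1 0)) ((λ.0) (λ.λ.λ.1 0))
  step 2: (λ.λ.λ.1 0) (λ.0) ((λ.0) (λ.λ.λ.1 0)) ((λ.0) (λ.λ.λ.1 0))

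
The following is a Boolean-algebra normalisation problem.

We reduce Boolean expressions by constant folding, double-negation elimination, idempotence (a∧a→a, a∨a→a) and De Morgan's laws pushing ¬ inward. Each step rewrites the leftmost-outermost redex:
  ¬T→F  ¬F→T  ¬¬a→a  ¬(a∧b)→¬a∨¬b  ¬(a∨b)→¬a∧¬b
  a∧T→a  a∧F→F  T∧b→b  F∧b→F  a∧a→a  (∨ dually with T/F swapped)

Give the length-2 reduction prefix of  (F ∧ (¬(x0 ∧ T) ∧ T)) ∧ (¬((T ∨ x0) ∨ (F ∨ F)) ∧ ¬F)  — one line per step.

  start: (F ∧ (¬(x0 ∧ T) ∧ T)) ∧ (¬((T ∨ x0) ∨ (F ∨ F)) ∧ ¬F)
  step 1: F ∧ (¬((T ∨ x0) ∨ (F ∨ F)) ∧ ¬F)
  step 2: F

Answer: after 2 steps: F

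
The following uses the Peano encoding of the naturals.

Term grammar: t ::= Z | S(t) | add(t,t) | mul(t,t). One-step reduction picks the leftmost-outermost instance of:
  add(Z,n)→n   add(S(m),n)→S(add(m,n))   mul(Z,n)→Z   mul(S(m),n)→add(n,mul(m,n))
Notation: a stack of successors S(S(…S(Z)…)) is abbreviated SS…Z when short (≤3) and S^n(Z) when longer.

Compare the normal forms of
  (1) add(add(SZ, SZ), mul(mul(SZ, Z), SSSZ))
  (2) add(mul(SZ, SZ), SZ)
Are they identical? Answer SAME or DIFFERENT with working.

Term A:
  start: add(add(SZ, SZ), mul(mul(SZ, Z), SSSZ))
  →1  add(S(add(Z, SZ)), mul(mul(SZ, Z), SSSZ))
  →2  S(add(add(Z, SZ), mul(mul(SZ, Z), SSSZ)))
  →3  S(add(SZ, mul(mul(SZ, Z), SSSZ)))
  →4  S(S(add(Z, mul(mul(SZ, Z), SSSZ))))
  →5  S(S(mul(mul(SZ, Z), SSSZ)))
  →6  S(S(mul(add(Z, mul(Z, Z)), SSSZ)))
  →7  S(S(mul(mul(Z, Z), SSSZ)))
  →8  S(S(mul(Z, SSSZ)))
  →9  SSZ

Term B:
  start: add(mul(SZ, SZ), SZ)
  →1  add(add(SZ, mul(Z, SZ)), SZ)
  →2  add(S(add(Z, mul(Z, SZ))), SZ)
  →3  S(add(add(Z, mul(Z, SZ)), SZ))
  →4  S(add(mul(Z, SZ), SZ))
  →5  S(add(Z, SZ))
  →6  SSZ

Answer: SAME — A ⇓ SSZ, B ⇓ SSZ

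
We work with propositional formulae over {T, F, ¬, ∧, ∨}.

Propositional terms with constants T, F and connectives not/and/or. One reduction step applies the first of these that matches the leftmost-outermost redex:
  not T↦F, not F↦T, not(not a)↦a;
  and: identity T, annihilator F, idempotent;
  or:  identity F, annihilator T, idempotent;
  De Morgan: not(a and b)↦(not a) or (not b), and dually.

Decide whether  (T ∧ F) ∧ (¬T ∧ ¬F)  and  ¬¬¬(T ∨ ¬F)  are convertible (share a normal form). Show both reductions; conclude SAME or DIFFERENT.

Answer: SAME — A ⇓ F, B ⇓ F

Derivation:
Term A:
  start: (T ∧ F) ∧ (¬T ∧ ¬F)
  step 1: F ∧ (¬T ∧ ¬F)
  step 2: F

Term B:
  start: ¬¬¬(T ∨ ¬F)
  step 1: ¬(T ∨ ¬F)
  step 2: ¬T ∧ ¬¬F
  step 3: F ∧ ¬¬F
  step 4: F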